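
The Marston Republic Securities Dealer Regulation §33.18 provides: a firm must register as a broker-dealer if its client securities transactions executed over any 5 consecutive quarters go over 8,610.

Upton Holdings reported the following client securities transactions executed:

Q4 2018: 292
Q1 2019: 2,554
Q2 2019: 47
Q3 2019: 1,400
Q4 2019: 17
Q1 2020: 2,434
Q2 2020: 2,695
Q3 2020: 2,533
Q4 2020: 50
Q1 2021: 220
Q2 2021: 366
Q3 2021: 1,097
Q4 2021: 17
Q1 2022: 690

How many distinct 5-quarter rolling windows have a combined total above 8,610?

Q4 2018–Q4 2019: 292 + 2,554 + 47 + 1,400 + 17 = 4,310 (under)
Q1 2019–Q1 2020: 2,554 + 47 + 1,400 + 17 + 2,434 = 6,452 (under)
Q2 2019–Q2 2020: 47 + 1,400 + 17 + 2,434 + 2,695 = 6,593 (under)
Q3 2019–Q3 2020: 1,400 + 17 + 2,434 + 2,695 + 2,533 = 9,079 (over)
Q4 2019–Q4 2020: 17 + 2,434 + 2,695 + 2,533 + 50 = 7,729 (under)
Q1 2020–Q1 2021: 2,434 + 2,695 + 2,533 + 50 + 220 = 7,932 (under)
Q2 2020–Q2 2021: 2,695 + 2,533 + 50 + 220 + 366 = 5,864 (under)
Q3 2020–Q3 2021: 2,533 + 50 + 220 + 366 + 1,097 = 4,266 (under)
Q4 2020–Q4 2021: 50 + 220 + 366 + 1,097 + 17 = 1,750 (under)
Q1 2021–Q1 2022: 220 + 366 + 1,097 + 17 + 690 = 2,390 (under)
1 window exceeds the threshold.

1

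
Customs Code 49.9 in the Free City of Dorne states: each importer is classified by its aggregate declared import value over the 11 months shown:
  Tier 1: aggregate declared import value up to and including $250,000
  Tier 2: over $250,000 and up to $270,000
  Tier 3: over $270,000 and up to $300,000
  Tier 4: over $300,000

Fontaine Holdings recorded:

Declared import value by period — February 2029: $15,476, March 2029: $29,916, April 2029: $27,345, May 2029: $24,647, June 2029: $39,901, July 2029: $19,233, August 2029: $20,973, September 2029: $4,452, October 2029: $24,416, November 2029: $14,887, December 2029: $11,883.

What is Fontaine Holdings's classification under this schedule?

Tier 1

Aggregate declared import value: $15,476 + $29,916 + $27,345 + $24,647 + $39,901 + $19,233 + $20,973 + $4,452 + $24,416 + $14,887 + $11,883 = $233,129.
$233,129 ≤ $250,000, so Tier 1 applies.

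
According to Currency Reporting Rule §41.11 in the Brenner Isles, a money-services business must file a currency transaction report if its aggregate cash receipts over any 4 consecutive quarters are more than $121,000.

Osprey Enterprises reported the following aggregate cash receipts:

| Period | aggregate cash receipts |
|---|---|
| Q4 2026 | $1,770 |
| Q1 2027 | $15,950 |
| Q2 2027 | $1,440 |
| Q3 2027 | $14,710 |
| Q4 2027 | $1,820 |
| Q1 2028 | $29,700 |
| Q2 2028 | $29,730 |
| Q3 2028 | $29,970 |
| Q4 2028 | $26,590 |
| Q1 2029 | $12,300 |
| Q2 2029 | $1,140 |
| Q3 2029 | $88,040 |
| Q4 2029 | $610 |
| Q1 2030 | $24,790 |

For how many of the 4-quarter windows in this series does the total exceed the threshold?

1

Q4 2026–Q3 2027: $1,770 + $15,950 + $1,440 + $14,710 = $33,870 (under)
Q1 2027–Q4 2027: $15,950 + $1,440 + $14,710 + $1,820 = $33,920 (under)
Q2 2027–Q1 2028: $1,440 + $14,710 + $1,820 + $29,700 = $47,670 (under)
Q3 2027–Q2 2028: $14,710 + $1,820 + $29,700 + $29,730 = $75,960 (under)
Q4 2027–Q3 2028: $1,820 + $29,700 + $29,730 + $29,970 = $91,220 (under)
Q1 2028–Q4 2028: $29,700 + $29,730 + $29,970 + $26,590 = $115,990 (under)
Q2 2028–Q1 2029: $29,730 + $29,970 + $26,590 + $12,300 = $98,590 (under)
Q3 2028–Q2 2029: $29,970 + $26,590 + $12,300 + $1,140 = $70,000 (under)
Q4 2028–Q3 2029: $26,590 + $12,300 + $1,140 + $88,040 = $128,070 (over)
Q1 2029–Q4 2029: $12,300 + $1,140 + $88,040 + $610 = $102,090 (under)
Q2 2029–Q1 2030: $1,140 + $88,040 + $610 + $24,790 = $114,580 (under)
1 window exceeds the threshold.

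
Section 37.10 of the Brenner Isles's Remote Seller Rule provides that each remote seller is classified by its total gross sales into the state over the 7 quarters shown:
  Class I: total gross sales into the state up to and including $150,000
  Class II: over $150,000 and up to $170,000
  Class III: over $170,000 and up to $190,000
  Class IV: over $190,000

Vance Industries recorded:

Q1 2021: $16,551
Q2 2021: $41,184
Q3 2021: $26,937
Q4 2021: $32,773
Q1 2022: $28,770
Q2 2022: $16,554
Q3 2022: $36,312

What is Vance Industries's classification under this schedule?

Total gross sales into the state: $16,551 + $41,184 + $26,937 + $32,773 + $28,770 + $16,554 + $36,312 = $199,081.
$199,081 > $190,000, so Class IV applies.

Class IV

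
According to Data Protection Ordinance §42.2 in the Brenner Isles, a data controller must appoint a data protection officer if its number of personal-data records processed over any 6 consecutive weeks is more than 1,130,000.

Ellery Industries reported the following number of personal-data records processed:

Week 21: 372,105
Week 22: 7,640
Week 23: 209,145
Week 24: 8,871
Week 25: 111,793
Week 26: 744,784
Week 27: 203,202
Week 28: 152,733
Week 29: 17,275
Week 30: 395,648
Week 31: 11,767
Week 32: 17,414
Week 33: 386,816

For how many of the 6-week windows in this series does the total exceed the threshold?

6

Week 21–Week 26: 372,105 + 7,640 + 209,145 + 8,871 + 111,793 + 744,784 = 1,454,338 (over)
Week 22–Week 27: 7,640 + 209,145 + 8,871 + 111,793 + 744,784 + 203,202 = 1,285,435 (over)
Week 23–Week 28: 209,145 + 8,871 + 111,793 + 744,784 + 203,202 + 152,733 = 1,430,528 (over)
Week 24–Week 29: 8,871 + 111,793 + 744,784 + 203,202 + 152,733 + 17,275 = 1,238,658 (over)
Week 25–Week 30: 111,793 + 744,784 + 203,202 + 152,733 + 17,275 + 395,648 = 1,625,435 (over)
Week 26–Week 31: 744,784 + 203,202 + 152,733 + 17,275 + 395,648 + 11,767 = 1,525,409 (over)
Week 27–Week 32: 203,202 + 152,733 + 17,275 + 395,648 + 11,767 + 17,414 = 798,039 (under)
Week 28–Week 33: 152,733 + 17,275 + 395,648 + 11,767 + 17,414 + 386,816 = 981,653 (under)
6 windows exceed the threshold.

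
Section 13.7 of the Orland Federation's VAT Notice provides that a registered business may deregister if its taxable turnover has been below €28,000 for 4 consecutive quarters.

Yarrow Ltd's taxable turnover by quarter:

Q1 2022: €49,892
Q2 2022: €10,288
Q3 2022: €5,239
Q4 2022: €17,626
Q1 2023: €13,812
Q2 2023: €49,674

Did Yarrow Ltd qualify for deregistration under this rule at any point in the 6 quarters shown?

Quarters below €28,000: Q2 2022, Q3 2022, Q4 2022, Q1 2023.
Longest run of consecutive quarters below the threshold: 4.
4 ≥ 4, so Yarrow Ltd became eligible.

Yes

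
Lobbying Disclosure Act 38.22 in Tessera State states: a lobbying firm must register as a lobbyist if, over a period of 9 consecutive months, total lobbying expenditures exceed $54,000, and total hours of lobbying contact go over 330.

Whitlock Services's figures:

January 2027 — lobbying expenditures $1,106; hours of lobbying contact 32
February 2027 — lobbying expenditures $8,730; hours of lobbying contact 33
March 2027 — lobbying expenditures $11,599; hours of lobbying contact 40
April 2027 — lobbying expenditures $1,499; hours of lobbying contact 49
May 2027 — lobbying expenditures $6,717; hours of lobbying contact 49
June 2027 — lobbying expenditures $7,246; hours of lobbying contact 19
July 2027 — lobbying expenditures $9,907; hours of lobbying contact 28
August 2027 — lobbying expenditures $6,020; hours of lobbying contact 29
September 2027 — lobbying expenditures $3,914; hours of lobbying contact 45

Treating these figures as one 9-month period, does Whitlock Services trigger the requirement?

Total lobbying expenditures: $1,106 + $8,730 + $11,599 + $1,499 + $6,717 + $7,246 + $9,907 + $6,020 + $3,914 = $56,738 (> $54,000).
Total hours of lobbying contact: 32 + 33 + 40 + 49 + 49 + 19 + 28 + 29 + 45 = 324 (≤ 330).
The test is 'and': the rule requires both, and at least one is not exceeded.

No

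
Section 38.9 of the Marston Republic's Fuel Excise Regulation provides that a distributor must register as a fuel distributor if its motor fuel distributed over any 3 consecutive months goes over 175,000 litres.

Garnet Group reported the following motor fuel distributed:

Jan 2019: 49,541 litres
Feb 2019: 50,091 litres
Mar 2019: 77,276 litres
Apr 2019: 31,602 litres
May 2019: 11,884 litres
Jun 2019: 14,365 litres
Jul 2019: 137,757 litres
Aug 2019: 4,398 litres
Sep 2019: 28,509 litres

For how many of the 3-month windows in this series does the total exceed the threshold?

Jan 2019–Mar 2019: 49,541 litres + 50,091 litres + 77,276 litres = 176,908 litres (over)
Feb 2019–Apr 2019: 50,091 litres + 77,276 litres + 31,602 litres = 158,969 litres (under)
Mar 2019–May 2019: 77,276 litres + 31,602 litres + 11,884 litres = 120,762 litres (under)
Apr 2019–Jun 2019: 31,602 litres + 11,884 litres + 14,365 litres = 57,851 litres (under)
May 2019–Jul 2019: 11,884 litres + 14,365 litres + 137,757 litres = 164,006 litres (under)
Jun 2019–Aug 2019: 14,365 litres + 137,757 litres + 4,398 litres = 156,520 litres (under)
Jul 2019–Sep 2019: 137,757 litres + 4,398 litres + 28,509 litres = 170,664 litres (under)
1 window exceeds the threshold.

1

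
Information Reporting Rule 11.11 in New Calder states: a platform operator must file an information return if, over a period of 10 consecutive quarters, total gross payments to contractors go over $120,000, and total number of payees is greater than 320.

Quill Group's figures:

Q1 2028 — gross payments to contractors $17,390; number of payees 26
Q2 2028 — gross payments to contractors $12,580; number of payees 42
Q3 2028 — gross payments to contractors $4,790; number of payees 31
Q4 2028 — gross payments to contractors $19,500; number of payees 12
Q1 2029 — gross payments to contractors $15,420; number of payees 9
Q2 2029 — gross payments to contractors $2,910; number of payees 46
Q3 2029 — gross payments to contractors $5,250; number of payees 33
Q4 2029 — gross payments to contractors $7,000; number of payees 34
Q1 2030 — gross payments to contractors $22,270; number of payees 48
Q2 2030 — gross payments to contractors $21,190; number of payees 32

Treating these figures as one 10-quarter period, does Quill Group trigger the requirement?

Total gross payments to contractors: $17,390 + $12,580 + $4,790 + $19,500 + $15,420 + $2,910 + $5,250 + $7,000 + $22,270 + $21,190 = $128,300 (> $120,000).
Total number of payees: 26 + 42 + 31 + 12 + 9 + 46 + 33 + 34 + 48 + 32 = 313 (≤ 320).
The test is 'and': the rule requires both, and at least one is not exceeded.

No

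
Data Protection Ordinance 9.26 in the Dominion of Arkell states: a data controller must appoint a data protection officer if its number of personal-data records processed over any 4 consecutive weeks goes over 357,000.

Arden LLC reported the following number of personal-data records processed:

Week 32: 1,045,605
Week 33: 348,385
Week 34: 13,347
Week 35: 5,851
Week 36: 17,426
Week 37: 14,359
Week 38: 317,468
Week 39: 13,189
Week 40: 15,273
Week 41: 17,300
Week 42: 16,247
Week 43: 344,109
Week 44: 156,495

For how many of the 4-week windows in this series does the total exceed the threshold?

7

Week 32–Week 35: 1,045,605 + 348,385 + 13,347 + 5,851 = 1,413,188 (over)
Week 33–Week 36: 348,385 + 13,347 + 5,851 + 17,426 = 385,009 (over)
Week 34–Week 37: 13,347 + 5,851 + 17,426 + 14,359 = 50,983 (under)
Week 35–Week 38: 5,851 + 17,426 + 14,359 + 317,468 = 355,104 (under)
Week 36–Week 39: 17,426 + 14,359 + 317,468 + 13,189 = 362,442 (over)
Week 37–Week 40: 14,359 + 317,468 + 13,189 + 15,273 = 360,289 (over)
Week 38–Week 41: 317,468 + 13,189 + 15,273 + 17,300 = 363,230 (over)
Week 39–Week 42: 13,189 + 15,273 + 17,300 + 16,247 = 62,009 (under)
Week 40–Week 43: 15,273 + 17,300 + 16,247 + 344,109 = 392,929 (over)
Week 41–Week 44: 17,300 + 16,247 + 344,109 + 156,495 = 534,151 (over)
7 windows exceed the threshold.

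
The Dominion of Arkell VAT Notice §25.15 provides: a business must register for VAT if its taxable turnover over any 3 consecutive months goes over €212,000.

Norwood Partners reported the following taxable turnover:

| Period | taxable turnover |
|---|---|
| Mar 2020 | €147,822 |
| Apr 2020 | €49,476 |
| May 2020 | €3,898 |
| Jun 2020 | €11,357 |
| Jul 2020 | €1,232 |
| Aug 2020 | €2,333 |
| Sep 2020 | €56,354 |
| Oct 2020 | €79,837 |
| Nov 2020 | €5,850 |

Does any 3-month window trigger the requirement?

Mar 2020–May 2020: €147,822 + €49,476 + €3,898 = €201,196 (under)
Apr 2020–Jun 2020: €49,476 + €3,898 + €11,357 = €64,731 (under)
May 2020–Jul 2020: €3,898 + €11,357 + €1,232 = €16,487 (under)
Jun 2020–Aug 2020: €11,357 + €1,232 + €2,333 = €14,922 (under)
Jul 2020–Sep 2020: €1,232 + €2,333 + €56,354 = €59,919 (under)
Aug 2020–Oct 2020: €2,333 + €56,354 + €79,837 = €138,524 (under)
Sep 2020–Nov 2020: €56,354 + €79,837 + €5,850 = €142,041 (under)
No window exceeds €212,000.

No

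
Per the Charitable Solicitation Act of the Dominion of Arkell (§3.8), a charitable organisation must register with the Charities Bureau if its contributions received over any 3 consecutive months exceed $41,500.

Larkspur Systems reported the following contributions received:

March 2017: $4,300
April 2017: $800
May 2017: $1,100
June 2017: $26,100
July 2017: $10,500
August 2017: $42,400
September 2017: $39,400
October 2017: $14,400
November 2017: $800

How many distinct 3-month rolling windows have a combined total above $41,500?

4

March 2017–May 2017: $4,300 + $800 + $1,100 = $6,200 (under)
April 2017–June 2017: $800 + $1,100 + $26,100 = $28,000 (under)
May 2017–July 2017: $1,100 + $26,100 + $10,500 = $37,700 (under)
June 2017–August 2017: $26,100 + $10,500 + $42,400 = $79,000 (over)
July 2017–September 2017: $10,500 + $42,400 + $39,400 = $92,300 (over)
August 2017–October 2017: $42,400 + $39,400 + $14,400 = $96,200 (over)
September 2017–November 2017: $39,400 + $14,400 + $800 = $54,600 (over)
4 windows exceed the threshold.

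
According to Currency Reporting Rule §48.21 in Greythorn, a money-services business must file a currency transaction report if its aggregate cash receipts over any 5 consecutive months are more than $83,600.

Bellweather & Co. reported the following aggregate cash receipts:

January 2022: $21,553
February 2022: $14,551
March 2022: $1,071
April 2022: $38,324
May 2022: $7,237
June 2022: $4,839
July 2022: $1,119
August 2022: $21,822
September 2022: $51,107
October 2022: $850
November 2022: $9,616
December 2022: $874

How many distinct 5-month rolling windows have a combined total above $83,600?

January 2022–May 2022: $21,553 + $14,551 + $1,071 + $38,324 + $7,237 = $82,736 (under)
February 2022–June 2022: $14,551 + $1,071 + $38,324 + $7,237 + $4,839 = $66,022 (under)
March 2022–July 2022: $1,071 + $38,324 + $7,237 + $4,839 + $1,119 = $52,590 (under)
April 2022–August 2022: $38,324 + $7,237 + $4,839 + $1,119 + $21,822 = $73,341 (under)
May 2022–September 2022: $7,237 + $4,839 + $1,119 + $21,822 + $51,107 = $86,124 (over)
June 2022–October 2022: $4,839 + $1,119 + $21,822 + $51,107 + $850 = $79,737 (under)
July 2022–November 2022: $1,119 + $21,822 + $51,107 + $850 + $9,616 = $84,514 (over)
August 2022–December 2022: $21,822 + $51,107 + $850 + $9,616 + $874 = $84,269 (over)
3 windows exceed the threshold.

3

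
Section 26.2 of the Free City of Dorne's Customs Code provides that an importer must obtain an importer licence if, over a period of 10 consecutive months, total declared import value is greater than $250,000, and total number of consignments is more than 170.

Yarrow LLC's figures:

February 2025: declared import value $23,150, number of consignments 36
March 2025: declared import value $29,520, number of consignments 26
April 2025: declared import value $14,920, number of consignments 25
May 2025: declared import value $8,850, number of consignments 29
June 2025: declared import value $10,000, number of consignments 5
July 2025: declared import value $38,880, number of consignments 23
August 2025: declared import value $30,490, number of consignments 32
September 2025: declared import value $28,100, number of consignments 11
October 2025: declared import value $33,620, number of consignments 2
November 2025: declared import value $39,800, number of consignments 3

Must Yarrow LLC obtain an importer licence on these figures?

Total declared import value: $23,150 + $29,520 + $14,920 + $8,850 + $10,000 + $38,880 + $30,490 + $28,100 + $33,620 + $39,800 = $257,330 (> $250,000).
Total number of consignments: 36 + 26 + 25 + 29 + 5 + 23 + 32 + 11 + 2 + 3 = 192 (> 170).
The test is 'and': both thresholds are exceeded.

Yes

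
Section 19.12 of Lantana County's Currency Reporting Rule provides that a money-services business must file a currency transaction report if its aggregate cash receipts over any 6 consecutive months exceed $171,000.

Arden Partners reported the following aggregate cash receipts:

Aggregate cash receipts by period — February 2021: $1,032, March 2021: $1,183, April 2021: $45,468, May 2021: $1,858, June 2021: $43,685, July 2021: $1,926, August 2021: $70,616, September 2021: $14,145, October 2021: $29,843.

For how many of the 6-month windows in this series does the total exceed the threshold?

February 2021–July 2021: $1,032 + $1,183 + $45,468 + $1,858 + $43,685 + $1,926 = $95,152 (under)
March 2021–August 2021: $1,183 + $45,468 + $1,858 + $43,685 + $1,926 + $70,616 = $164,736 (under)
April 2021–September 2021: $45,468 + $1,858 + $43,685 + $1,926 + $70,616 + $14,145 = $177,698 (over)
May 2021–October 2021: $1,858 + $43,685 + $1,926 + $70,616 + $14,145 + $29,843 = $162,073 (under)
1 window exceeds the threshold.

1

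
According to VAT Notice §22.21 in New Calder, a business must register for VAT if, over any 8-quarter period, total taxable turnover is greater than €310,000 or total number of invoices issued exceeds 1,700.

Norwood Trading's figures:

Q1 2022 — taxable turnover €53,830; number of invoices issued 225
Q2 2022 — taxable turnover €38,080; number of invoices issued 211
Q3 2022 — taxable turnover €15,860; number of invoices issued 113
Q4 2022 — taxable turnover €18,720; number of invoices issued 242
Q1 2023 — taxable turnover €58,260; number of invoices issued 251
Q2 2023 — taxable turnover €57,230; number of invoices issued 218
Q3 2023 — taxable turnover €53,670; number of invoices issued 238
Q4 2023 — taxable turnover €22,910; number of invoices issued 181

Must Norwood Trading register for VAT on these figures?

Yes

Total taxable turnover: €53,830 + €38,080 + €15,860 + €18,720 + €58,260 + €57,230 + €53,670 + €22,910 = €318,560 (> €310,000).
Total number of invoices issued: 225 + 211 + 113 + 242 + 251 + 218 + 238 + 181 = 1,679 (≤ 1,700).
The test is 'or': at least one threshold is exceeded.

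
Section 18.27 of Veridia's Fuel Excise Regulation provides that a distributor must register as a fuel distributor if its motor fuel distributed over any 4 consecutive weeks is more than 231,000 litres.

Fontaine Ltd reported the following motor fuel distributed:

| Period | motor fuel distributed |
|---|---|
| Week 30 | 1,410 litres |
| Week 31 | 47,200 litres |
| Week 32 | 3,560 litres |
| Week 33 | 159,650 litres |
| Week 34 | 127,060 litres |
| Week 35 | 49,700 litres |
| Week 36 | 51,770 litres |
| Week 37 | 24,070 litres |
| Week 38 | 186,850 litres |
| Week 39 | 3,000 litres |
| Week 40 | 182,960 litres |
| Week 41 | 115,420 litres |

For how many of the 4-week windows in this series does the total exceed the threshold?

8

Week 30–Week 33: 1,410 litres + 47,200 litres + 3,560 litres + 159,650 litres = 211,820 litres (under)
Week 31–Week 34: 47,200 litres + 3,560 litres + 159,650 litres + 127,060 litres = 337,470 litres (over)
Week 32–Week 35: 3,560 litres + 159,650 litres + 127,060 litres + 49,700 litres = 339,970 litres (over)
Week 33–Week 36: 159,650 litres + 127,060 litres + 49,700 litres + 51,770 litres = 388,180 litres (over)
Week 34–Week 37: 127,060 litres + 49,700 litres + 51,770 litres + 24,070 litres = 252,600 litres (over)
Week 35–Week 38: 49,700 litres + 51,770 litres + 24,070 litres + 186,850 litres = 312,390 litres (over)
Week 36–Week 39: 51,770 litres + 24,070 litres + 186,850 litres + 3,000 litres = 265,690 litres (over)
Week 37–Week 40: 24,070 litres + 186,850 litres + 3,000 litres + 182,960 litres = 396,880 litres (over)
Week 38–Week 41: 186,850 litres + 3,000 litres + 182,960 litres + 115,420 litres = 488,230 litres (over)
8 windows exceed the threshold.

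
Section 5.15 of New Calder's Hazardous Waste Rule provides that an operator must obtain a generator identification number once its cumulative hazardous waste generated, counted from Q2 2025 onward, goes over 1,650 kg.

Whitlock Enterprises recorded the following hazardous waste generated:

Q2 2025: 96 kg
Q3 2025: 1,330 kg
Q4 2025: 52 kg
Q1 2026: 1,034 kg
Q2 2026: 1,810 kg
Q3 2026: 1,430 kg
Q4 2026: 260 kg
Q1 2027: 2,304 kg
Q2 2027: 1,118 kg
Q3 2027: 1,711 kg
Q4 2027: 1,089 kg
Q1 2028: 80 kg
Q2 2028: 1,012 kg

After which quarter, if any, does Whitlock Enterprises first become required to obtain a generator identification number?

Through Q2 2025: 96 kg
Through Q3 2025: 1,426 kg
Through Q4 2025: 1,478 kg
Through Q1 2026: 2,512 kg ← exceeds threshold

Q1 2026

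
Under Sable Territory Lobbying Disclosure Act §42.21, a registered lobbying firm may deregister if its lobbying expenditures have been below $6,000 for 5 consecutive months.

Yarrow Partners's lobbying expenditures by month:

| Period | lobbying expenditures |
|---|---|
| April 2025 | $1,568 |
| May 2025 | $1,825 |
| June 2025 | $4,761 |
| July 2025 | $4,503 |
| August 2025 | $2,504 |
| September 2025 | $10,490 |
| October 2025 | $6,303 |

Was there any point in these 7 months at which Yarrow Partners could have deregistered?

Yes

Months below $6,000: April 2025, May 2025, June 2025, July 2025, August 2025.
Longest run of consecutive months below the threshold: 5.
5 ≥ 5, so Yarrow Partners became eligible.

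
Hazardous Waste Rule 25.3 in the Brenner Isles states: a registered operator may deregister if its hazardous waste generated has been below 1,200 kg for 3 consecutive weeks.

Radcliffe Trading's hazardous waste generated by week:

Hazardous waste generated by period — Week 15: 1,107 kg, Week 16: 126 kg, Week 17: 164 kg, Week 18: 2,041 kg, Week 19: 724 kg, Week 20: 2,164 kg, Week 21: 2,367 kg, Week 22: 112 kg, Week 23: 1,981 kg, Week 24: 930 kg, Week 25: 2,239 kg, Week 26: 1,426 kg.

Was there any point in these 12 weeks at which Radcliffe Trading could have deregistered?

Weeks below 1,200 kg: Week 15, Week 16, Week 17, Week 19, Week 22, Week 24.
Longest run of consecutive weeks below the threshold: 3.
3 ≥ 3, so Radcliffe Trading became eligible.

Yes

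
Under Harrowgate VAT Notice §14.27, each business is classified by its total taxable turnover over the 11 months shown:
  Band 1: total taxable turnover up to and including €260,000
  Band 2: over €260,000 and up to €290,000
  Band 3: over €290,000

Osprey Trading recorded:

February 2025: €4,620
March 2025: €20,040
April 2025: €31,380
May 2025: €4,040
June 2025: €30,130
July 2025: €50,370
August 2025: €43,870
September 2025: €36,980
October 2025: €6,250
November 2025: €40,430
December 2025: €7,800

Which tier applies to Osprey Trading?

Total taxable turnover: €4,620 + €20,040 + €31,380 + €4,040 + €30,130 + €50,370 + €43,870 + €36,980 + €6,250 + €40,430 + €7,800 = €275,910.
€260,000 < €275,910 ≤ €290,000, so Band 2 applies.

Band 2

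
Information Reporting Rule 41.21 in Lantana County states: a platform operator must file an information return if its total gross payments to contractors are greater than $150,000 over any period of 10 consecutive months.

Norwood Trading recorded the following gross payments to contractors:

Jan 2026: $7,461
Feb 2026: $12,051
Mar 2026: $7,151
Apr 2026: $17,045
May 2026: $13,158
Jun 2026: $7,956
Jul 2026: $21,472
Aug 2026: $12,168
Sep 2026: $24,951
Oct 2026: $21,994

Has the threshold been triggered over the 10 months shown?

Total gross payments to contractors: $7,461 + $12,051 + $7,151 + $17,045 + $13,158 + $7,956 + $21,472 + $12,168 + $24,951 + $21,994 = $145,407.
$145,407 ≤ $150,000, so the threshold is not exceeded.

No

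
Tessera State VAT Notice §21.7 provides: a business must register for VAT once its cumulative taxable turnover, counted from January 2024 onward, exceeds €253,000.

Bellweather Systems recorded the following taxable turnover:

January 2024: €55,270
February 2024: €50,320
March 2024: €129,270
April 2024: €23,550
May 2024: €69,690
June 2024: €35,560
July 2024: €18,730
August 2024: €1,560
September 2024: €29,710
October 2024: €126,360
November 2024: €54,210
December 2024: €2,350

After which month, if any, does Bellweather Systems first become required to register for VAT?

April 2024

Through January 2024: €55,270
Through February 2024: €105,590
Through March 2024: €234,860
Through April 2024: €258,410 ← exceeds threshold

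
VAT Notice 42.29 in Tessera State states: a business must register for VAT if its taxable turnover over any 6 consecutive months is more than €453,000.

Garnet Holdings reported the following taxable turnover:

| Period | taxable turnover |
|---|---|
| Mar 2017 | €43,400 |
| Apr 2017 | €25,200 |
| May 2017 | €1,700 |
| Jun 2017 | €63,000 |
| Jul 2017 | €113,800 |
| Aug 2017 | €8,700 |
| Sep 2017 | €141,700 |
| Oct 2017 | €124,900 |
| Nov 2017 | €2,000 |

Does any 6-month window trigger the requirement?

Yes

Mar 2017–Aug 2017: €43,400 + €25,200 + €1,700 + €63,000 + €113,800 + €8,700 = €255,800 (under)
Apr 2017–Sep 2017: €25,200 + €1,700 + €63,000 + €113,800 + €8,700 + €141,700 = €354,100 (under)
May 2017–Oct 2017: €1,700 + €63,000 + €113,800 + €8,700 + €141,700 + €124,900 = €453,800 (over)
Jun 2017–Nov 2017: €63,000 + €113,800 + €8,700 + €141,700 + €124,900 + €2,000 = €454,100 (over)
At least one window exceeds €453,000.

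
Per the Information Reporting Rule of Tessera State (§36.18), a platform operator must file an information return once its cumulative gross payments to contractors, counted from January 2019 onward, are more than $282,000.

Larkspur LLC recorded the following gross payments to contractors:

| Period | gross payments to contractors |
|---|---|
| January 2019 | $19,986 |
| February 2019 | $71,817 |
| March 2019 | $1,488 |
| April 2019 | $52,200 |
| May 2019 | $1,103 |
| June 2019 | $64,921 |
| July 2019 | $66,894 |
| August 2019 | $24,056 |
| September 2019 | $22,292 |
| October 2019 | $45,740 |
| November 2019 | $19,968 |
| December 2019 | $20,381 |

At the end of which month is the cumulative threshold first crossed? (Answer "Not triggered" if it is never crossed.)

August 2019

Through January 2019: $19,986
Through February 2019: $91,803
Through March 2019: $93,291
Through April 2019: $145,491
Through May 2019: $146,594
Through June 2019: $211,515
Through July 2019: $278,409
Through August 2019: $302,465 ← exceeds threshold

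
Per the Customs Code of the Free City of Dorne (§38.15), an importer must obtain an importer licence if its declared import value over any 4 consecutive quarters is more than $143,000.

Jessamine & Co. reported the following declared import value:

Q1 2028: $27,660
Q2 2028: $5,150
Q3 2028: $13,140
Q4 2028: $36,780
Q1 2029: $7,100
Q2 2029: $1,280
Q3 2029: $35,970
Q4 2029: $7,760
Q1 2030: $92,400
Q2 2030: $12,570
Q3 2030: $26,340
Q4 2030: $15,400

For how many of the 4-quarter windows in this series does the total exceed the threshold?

Q1 2028–Q4 2028: $27,660 + $5,150 + $13,140 + $36,780 = $82,730 (under)
Q2 2028–Q1 2029: $5,150 + $13,140 + $36,780 + $7,100 = $62,170 (under)
Q3 2028–Q2 2029: $13,140 + $36,780 + $7,100 + $1,280 = $58,300 (under)
Q4 2028–Q3 2029: $36,780 + $7,100 + $1,280 + $35,970 = $81,130 (under)
Q1 2029–Q4 2029: $7,100 + $1,280 + $35,970 + $7,760 = $52,110 (under)
Q2 2029–Q1 2030: $1,280 + $35,970 + $7,760 + $92,400 = $137,410 (under)
Q3 2029–Q2 2030: $35,970 + $7,760 + $92,400 + $12,570 = $148,700 (over)
Q4 2029–Q3 2030: $7,760 + $92,400 + $12,570 + $26,340 = $139,070 (under)
Q1 2030–Q4 2030: $92,400 + $12,570 + $26,340 + $15,400 = $146,710 (over)
2 windows exceed the threshold.

2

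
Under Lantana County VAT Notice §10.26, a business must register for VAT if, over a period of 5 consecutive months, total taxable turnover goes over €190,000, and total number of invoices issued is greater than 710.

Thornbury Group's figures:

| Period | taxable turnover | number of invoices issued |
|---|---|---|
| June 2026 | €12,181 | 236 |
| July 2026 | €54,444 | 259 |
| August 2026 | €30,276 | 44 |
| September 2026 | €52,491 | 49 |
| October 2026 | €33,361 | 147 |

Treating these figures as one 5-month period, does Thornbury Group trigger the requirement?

No

Total taxable turnover: €12,181 + €54,444 + €30,276 + €52,491 + €33,361 = €182,753 (≤ €190,000).
Total number of invoices issued: 236 + 259 + 44 + 49 + 147 = 735 (> 710).
The test is 'and': the rule requires both, and at least one is not exceeded.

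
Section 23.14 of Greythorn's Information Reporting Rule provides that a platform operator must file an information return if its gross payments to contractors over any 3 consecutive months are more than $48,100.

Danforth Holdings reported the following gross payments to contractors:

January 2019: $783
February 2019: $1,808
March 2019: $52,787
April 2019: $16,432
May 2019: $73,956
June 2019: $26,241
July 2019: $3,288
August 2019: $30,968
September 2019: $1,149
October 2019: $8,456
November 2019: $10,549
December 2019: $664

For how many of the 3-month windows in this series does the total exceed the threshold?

January 2019–March 2019: $783 + $1,808 + $52,787 = $55,378 (over)
February 2019–April 2019: $1,808 + $52,787 + $16,432 = $71,027 (over)
March 2019–May 2019: $52,787 + $16,432 + $73,956 = $143,175 (over)
April 2019–June 2019: $16,432 + $73,956 + $26,241 = $116,629 (over)
May 2019–July 2019: $73,956 + $26,241 + $3,288 = $103,485 (over)
June 2019–August 2019: $26,241 + $3,288 + $30,968 = $60,497 (over)
July 2019–September 2019: $3,288 + $30,968 + $1,149 = $35,405 (under)
August 2019–October 2019: $30,968 + $1,149 + $8,456 = $40,573 (under)
September 2019–November 2019: $1,149 + $8,456 + $10,549 = $20,154 (under)
October 2019–December 2019: $8,456 + $10,549 + $664 = $19,669 (under)
6 windows exceed the threshold.

6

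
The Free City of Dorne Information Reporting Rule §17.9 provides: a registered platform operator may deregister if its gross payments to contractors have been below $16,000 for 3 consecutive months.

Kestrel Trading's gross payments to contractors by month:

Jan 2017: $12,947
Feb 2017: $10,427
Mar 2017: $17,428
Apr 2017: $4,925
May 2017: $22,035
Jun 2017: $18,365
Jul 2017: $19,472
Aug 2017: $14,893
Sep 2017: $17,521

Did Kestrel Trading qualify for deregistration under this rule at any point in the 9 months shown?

No

Months below $16,000: Jan 2017, Feb 2017, Apr 2017, Aug 2017.
Longest run of consecutive months below the threshold: 2.
2 < 3, so Kestrel Trading never became eligible.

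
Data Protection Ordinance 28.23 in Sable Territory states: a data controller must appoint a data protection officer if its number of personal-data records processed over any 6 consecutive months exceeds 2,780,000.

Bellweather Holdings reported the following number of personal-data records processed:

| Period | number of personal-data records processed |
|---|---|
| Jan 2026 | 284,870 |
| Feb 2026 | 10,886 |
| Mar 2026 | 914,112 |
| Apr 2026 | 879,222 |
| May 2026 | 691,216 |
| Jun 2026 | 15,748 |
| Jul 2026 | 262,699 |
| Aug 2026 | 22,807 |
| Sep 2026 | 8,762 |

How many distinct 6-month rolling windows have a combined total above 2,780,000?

Jan 2026–Jun 2026: 284,870 + 10,886 + 914,112 + 879,222 + 691,216 + 15,748 = 2,796,054 (over)
Feb 2026–Jul 2026: 10,886 + 914,112 + 879,222 + 691,216 + 15,748 + 262,699 = 2,773,883 (under)
Mar 2026–Aug 2026: 914,112 + 879,222 + 691,216 + 15,748 + 262,699 + 22,807 = 2,785,804 (over)
Apr 2026–Sep 2026: 879,222 + 691,216 + 15,748 + 262,699 + 22,807 + 8,762 = 1,880,454 (under)
2 windows exceed the threshold.

2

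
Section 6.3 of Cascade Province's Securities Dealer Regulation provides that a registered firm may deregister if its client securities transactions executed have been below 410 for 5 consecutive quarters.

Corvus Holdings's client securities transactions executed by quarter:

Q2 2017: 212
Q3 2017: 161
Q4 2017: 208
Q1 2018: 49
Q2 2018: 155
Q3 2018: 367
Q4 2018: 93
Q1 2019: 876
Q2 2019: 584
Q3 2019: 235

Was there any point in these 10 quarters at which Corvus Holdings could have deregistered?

Quarters below 410: Q2 2017, Q3 2017, Q4 2017, Q1 2018, Q2 2018, Q3 2018, Q4 2018, Q3 2019.
Longest run of consecutive quarters below the threshold: 7.
7 ≥ 5, so Corvus Holdings became eligible.

Yes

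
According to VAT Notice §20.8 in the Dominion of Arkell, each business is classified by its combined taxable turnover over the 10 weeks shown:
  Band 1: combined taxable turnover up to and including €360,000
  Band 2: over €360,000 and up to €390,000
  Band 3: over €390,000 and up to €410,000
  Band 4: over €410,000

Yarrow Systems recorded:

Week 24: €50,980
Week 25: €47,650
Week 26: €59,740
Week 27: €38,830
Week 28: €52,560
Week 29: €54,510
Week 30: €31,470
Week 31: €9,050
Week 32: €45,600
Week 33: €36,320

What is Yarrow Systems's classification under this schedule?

Combined taxable turnover: €50,980 + €47,650 + €59,740 + €38,830 + €52,560 + €54,510 + €31,470 + €9,050 + €45,600 + €36,320 = €426,710.
€426,710 > €410,000, so Band 4 applies.

Band 4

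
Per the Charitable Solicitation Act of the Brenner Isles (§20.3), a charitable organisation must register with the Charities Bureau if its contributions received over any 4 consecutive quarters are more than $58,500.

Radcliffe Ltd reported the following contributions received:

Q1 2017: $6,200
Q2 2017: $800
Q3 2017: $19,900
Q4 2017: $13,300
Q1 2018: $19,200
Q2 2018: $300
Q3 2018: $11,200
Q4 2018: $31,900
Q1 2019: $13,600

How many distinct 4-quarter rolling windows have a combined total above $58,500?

Q1 2017–Q4 2017: $6,200 + $800 + $19,900 + $13,300 = $40,200 (under)
Q2 2017–Q1 2018: $800 + $19,900 + $13,300 + $19,200 = $53,200 (under)
Q3 2017–Q2 2018: $19,900 + $13,300 + $19,200 + $300 = $52,700 (under)
Q4 2017–Q3 2018: $13,300 + $19,200 + $300 + $11,200 = $44,000 (under)
Q1 2018–Q4 2018: $19,200 + $300 + $11,200 + $31,900 = $62,600 (over)
Q2 2018–Q1 2019: $300 + $11,200 + $31,900 + $13,600 = $57,000 (under)
1 window exceeds the threshold.

1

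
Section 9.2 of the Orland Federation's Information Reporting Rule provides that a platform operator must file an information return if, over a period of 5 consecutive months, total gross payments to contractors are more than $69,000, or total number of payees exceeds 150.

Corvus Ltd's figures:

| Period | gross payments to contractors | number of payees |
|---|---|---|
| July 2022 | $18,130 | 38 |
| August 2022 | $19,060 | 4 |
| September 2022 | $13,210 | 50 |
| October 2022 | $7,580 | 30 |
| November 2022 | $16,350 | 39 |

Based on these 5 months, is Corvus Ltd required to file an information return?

Total gross payments to contractors: $18,130 + $19,060 + $13,210 + $7,580 + $16,350 = $74,330 (> $69,000).
Total number of payees: 38 + 4 + 50 + 30 + 39 = 161 (> 150).
The test is 'or': at least one threshold is exceeded.

Yes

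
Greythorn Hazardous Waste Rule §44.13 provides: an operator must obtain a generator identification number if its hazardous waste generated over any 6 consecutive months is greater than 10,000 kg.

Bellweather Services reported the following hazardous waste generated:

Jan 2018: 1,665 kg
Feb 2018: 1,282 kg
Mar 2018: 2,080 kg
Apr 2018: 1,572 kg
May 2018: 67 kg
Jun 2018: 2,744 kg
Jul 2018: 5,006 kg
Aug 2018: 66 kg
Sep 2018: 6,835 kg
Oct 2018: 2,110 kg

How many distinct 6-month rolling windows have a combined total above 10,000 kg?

Jan 2018–Jun 2018: 1,665 kg + 1,282 kg + 2,080 kg + 1,572 kg + 67 kg + 2,744 kg = 9,410 kg (under)
Feb 2018–Jul 2018: 1,282 kg + 2,080 kg + 1,572 kg + 67 kg + 2,744 kg + 5,006 kg = 12,751 kg (over)
Mar 2018–Aug 2018: 2,080 kg + 1,572 kg + 67 kg + 2,744 kg + 5,006 kg + 66 kg = 11,535 kg (over)
Apr 2018–Sep 2018: 1,572 kg + 67 kg + 2,744 kg + 5,006 kg + 66 kg + 6,835 kg = 16,290 kg (over)
May 2018–Oct 2018: 67 kg + 2,744 kg + 5,006 kg + 66 kg + 6,835 kg + 2,110 kg = 16,828 kg (over)
4 windows exceed the threshold.

4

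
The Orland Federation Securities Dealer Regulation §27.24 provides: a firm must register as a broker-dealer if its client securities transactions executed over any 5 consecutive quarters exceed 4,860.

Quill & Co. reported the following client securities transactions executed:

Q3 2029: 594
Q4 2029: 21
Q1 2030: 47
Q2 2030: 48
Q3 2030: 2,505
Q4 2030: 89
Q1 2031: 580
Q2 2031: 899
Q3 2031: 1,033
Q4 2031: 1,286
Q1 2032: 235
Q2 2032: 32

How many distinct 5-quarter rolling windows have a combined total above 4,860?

Q3 2029–Q3 2030: 594 + 21 + 47 + 48 + 2,505 = 3,215 (under)
Q4 2029–Q4 2030: 21 + 47 + 48 + 2,505 + 89 = 2,710 (under)
Q1 2030–Q1 2031: 47 + 48 + 2,505 + 89 + 580 = 3,269 (under)
Q2 2030–Q2 2031: 48 + 2,505 + 89 + 580 + 899 = 4,121 (under)
Q3 2030–Q3 2031: 2,505 + 89 + 580 + 899 + 1,033 = 5,106 (over)
Q4 2030–Q4 2031: 89 + 580 + 899 + 1,033 + 1,286 = 3,887 (under)
Q1 2031–Q1 2032: 580 + 899 + 1,033 + 1,286 + 235 = 4,033 (under)
Q2 2031–Q2 2032: 899 + 1,033 + 1,286 + 235 + 32 = 3,485 (under)
1 window exceeds the threshold.

1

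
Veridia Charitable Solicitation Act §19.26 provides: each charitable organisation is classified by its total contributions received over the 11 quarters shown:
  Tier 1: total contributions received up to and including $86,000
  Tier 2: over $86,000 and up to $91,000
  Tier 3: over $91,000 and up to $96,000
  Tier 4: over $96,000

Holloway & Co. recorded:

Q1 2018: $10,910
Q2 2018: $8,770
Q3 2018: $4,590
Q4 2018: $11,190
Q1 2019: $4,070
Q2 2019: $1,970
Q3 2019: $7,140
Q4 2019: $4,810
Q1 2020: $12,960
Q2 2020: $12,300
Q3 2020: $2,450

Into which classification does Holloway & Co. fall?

Tier 1

Total contributions received: $10,910 + $8,770 + $4,590 + $11,190 + $4,070 + $1,970 + $7,140 + $4,810 + $12,960 + $12,300 + $2,450 = $81,160.
$81,160 ≤ $86,000, so Tier 1 applies.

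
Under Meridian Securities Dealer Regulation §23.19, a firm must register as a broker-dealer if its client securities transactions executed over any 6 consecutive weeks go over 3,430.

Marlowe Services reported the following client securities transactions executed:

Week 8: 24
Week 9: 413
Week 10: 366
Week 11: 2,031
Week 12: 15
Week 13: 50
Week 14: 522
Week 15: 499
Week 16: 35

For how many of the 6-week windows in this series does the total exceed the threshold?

Week 8–Week 13: 24 + 413 + 366 + 2,031 + 15 + 50 = 2,899 (under)
Week 9–Week 14: 413 + 366 + 2,031 + 15 + 50 + 522 = 3,397 (under)
Week 10–Week 15: 366 + 2,031 + 15 + 50 + 522 + 499 = 3,483 (over)
Week 11–Week 16: 2,031 + 15 + 50 + 522 + 499 + 35 = 3,152 (under)
1 window exceeds the threshold.

1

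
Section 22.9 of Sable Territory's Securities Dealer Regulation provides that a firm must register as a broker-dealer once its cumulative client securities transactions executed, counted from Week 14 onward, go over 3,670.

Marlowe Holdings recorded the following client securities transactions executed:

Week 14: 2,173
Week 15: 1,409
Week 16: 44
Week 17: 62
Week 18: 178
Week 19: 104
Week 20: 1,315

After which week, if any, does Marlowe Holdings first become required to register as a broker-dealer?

Through Week 14: 2,173
Through Week 15: 3,582
Through Week 16: 3,626
Through Week 17: 3,688 ← exceeds threshold

Week 17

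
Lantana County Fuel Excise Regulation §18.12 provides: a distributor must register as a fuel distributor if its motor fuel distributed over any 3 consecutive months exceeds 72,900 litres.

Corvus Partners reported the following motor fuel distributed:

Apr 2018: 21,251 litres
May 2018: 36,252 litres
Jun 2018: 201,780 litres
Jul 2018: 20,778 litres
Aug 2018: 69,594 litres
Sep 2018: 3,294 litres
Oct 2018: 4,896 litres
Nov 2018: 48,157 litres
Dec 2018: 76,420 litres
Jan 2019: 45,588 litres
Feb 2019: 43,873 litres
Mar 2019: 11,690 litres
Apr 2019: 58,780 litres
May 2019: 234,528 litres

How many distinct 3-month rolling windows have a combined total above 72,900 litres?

Apr 2018–Jun 2018: 21,251 litres + 36,252 litres + 201,780 litres = 259,283 litres (over)
May 2018–Jul 2018: 36,252 litres + 201,780 litres + 20,778 litres = 258,810 litres (over)
Jun 2018–Aug 2018: 201,780 litres + 20,778 litres + 69,594 litres = 292,152 litres (over)
Jul 2018–Sep 2018: 20,778 litres + 69,594 litres + 3,294 litres = 93,666 litres (over)
Aug 2018–Oct 2018: 69,594 litres + 3,294 litres + 4,896 litres = 77,784 litres (over)
Sep 2018–Nov 2018: 3,294 litres + 4,896 litres + 48,157 litres = 56,347 litres (under)
Oct 2018–Dec 2018: 4,896 litres + 48,157 litres + 76,420 litres = 129,473 litres (over)
Nov 2018–Jan 2019: 48,157 litres + 76,420 litres + 45,588 litres = 170,165 litres (over)
Dec 2018–Feb 2019: 76,420 litres + 45,588 litres + 43,873 litres = 165,881 litres (over)
Jan 2019–Mar 2019: 45,588 litres + 43,873 litres + 11,690 litres = 101,151 litres (over)
Feb 2019–Apr 2019: 43,873 litres + 11,690 litres + 58,780 litres = 114,343 litres (over)
Mar 2019–May 2019: 11,690 litres + 58,780 litres + 234,528 litres = 304,998 litres (over)
11 windows exceed the threshold.

11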